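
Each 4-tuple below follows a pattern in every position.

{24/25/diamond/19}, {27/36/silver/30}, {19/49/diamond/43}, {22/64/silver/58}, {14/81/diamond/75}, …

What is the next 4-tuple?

First entry — alternating steps +3, −8, +3, −8, …: 24, 27, 19, 22, 14 → 17.
Second entry goes 25, 36, 49, 64, 81 → 100 (perfect squares: 5², 6², 7², …).
Rank: alternates diamond ↔ silver, so diamond, silver, diamond, silver, diamond → silver.
Fourth entry — always 6 less than the second entry: 19, 30, 43, 58, 75 → 94.
Combining the parts gives {17/100/silver/94}.

{17/100/silver/94}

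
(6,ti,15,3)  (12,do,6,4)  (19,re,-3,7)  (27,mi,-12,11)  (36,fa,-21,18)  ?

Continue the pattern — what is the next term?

First slot goes 6, 12, 19, 27, 36 → 46 (differences are 6, 7, 8, … (increasing by 1 each time)).
For the note, runs through the solfège scale do→ti: ti, do, re, mi, fa → sol.
Third slot goes 15, 6, -3, -12, -21 → -30 (−9 each step).
For the fourth slot, each term is the sum of the two before it: 3, 4, 7, 11, 18 → 29.
So the next term is (46,sol,-30,29).

(46,sol,-30,29)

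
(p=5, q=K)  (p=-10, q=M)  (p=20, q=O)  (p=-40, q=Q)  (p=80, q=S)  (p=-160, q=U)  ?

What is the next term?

(p=320, q=W)

For the p, ×(-2) each step: 5, -10, 20, -40, 80, -160 → 320.
Q — letters move forward 2 places in the alphabet: K, M, O, Q, S, U → W.
Combining the parts gives (p=320, q=W).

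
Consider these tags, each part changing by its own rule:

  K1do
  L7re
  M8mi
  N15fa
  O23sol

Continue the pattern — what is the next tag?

P38la

Letter: letters move forward 1 place in the alphabet, so K, L, M, N, O → P.
Second component: 1, 7, 8, 15, 23 → 38 (each term is the sum of the two before it).
Note — runs through the solfège scale do→ti: do, re, mi, fa, sol → la.
So the next tag is P38la.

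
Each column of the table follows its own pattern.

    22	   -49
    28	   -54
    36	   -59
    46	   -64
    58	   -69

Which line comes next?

72  -74

First component — differences are 6, 8, 10, … (increasing by 2 each time): 22, 28, 36, 46, 58 → 72.
Second component goes -49, -54, -59, -64, -69 → -74 (−5 each step).
Putting it together: 72  -74.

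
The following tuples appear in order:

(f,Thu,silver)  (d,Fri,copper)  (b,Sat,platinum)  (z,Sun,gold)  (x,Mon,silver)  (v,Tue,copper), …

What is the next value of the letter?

Letter: letters move back 2 places in the alphabet, wrapping A→Z; f, d, b, z, x, v → t.

t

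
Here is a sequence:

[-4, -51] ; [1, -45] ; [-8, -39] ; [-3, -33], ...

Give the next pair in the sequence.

For the first slot, alternating steps +5, −9, +5, −9, …: -4, 1, -8, -3 → -12.
Second slot — +6 each step: -51, -45, -39, -33 → -27.
Combining the parts gives [-12, -27].

[-12, -27]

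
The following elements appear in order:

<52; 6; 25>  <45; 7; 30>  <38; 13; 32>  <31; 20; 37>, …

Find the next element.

First component: 52, 45, 38, 31 → 24 (−7 each step).
Second component: each term is the sum of the two before it; 6, 7, 13, 20 → 33.
For the third component, alternating steps +5, +2, +5, +2, …: 25, 30, 32, 37 → 39.
Putting it together: <24; 33; 39>.

<24; 33; 39>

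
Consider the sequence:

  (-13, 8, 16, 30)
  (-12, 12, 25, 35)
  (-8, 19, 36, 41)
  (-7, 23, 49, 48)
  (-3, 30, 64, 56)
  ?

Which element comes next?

(-2, 34, 81, 65)

First part goes -13, -12, -8, -7, -3 → -2 (alternating steps +1, +4, +1, +4, …).
Second part: 8, 12, 19, 23, 30 → 34 (alternating steps +4, +7, +4, +7, …).
Third part goes 16, 25, 36, 49, 64 → 81 (perfect squares: 4², 5², 6², …).
Fourth part: differences are 5, 6, 7, … (increasing by 1 each time); 30, 35, 41, 48, 56 → 65.
Combining the parts gives (-2, 34, 81, 65).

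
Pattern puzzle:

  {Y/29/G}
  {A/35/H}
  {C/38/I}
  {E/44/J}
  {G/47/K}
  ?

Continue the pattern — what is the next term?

{I/53/L}

For the first letter, letters move forward 2 places in the alphabet, wrapping Z→A: Y, A, C, E, G → I.
Second component: alternating steps +6, +3, +6, +3, …; 29, 35, 38, 44, 47 → 53.
Second letter — letters move forward 1 place in the alphabet: G, H, I, J, K → L.
Putting it together: {I/53/L}.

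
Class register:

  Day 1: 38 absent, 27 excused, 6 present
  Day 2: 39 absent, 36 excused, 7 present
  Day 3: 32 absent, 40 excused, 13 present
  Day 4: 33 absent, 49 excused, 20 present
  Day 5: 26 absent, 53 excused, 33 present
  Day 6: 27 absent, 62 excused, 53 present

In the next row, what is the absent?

Absent — alternating steps +1, −7, +1, −7, …: 38, 39, 32, 33, 26, 27 → 20.

20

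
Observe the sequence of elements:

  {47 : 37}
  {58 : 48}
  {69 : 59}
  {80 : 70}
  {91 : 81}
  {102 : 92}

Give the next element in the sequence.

{113 : 103}

First slot: +11 each step, so 47, 58, 69, 80, 91, 102 → 113.
Second slot: always 10 less than the first slot, so 37, 48, 59, 70, 81, 92 → 103.
So the next element is {113 : 103}.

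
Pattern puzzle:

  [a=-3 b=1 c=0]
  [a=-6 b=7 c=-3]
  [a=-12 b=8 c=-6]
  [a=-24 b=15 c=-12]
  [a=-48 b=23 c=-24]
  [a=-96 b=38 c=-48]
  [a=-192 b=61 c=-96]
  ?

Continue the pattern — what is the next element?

A: -3, -6, -12, -24, -48, -96, -192 → -384 (×2 each step).
B goes 1, 7, 8, 15, 23, 38, 61 → 99 (each term is the sum of the two before it).
C — always the previous value of the a: 0, -3, -6, -12, -24, -48, -96 → -192.
Combining the parts gives [a=-384 b=99 c=-192].

[a=-384 b=99 c=-192]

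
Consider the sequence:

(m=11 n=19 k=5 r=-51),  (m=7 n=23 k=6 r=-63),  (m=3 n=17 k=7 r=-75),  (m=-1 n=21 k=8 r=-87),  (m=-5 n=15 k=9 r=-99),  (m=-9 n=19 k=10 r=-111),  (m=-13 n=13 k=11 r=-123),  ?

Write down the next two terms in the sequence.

(m=-17 n=17 k=12 r=-135), (m=-21 n=11 k=13 r=-147)

M goes 11, 7, 3, -1, -5, -9, -13 → -17 → -21 (−4 each step).
N: 19, 23, 17, 21, 15, 19, 13 → 17 → 11 (alternating steps +4, −6, +4, −6, …).
K: +1 each step, so 5, 6, 7, 8, 9, 10, 11 → 12 → 13.
R — −12 each step: -51, -63, -75, -87, -99, -111, -123 → -135 → -147.
Putting the parts together: (m=-17 n=17 k=12 r=-135) and then (m=-21 n=11 k=13 r=-147).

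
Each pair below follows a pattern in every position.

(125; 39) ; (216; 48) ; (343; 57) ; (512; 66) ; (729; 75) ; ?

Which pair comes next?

First entry goes 125, 216, 343, 512, 729 → 1000 (perfect cubes: 5³, 6³, 7³, …).
Second entry: +9 each step; 39, 48, 57, 66, 75 → 84.
Combining the parts gives (1000; 84).

(1000; 84)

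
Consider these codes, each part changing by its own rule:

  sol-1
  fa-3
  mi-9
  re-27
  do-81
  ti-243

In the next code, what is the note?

Note: runs backward through the solfège scale do→ti, so sol, fa, mi, re, do, ti → la.

la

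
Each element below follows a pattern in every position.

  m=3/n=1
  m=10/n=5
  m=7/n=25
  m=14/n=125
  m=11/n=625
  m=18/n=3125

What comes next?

m=15/n=15625

M goes 3, 10, 7, 14, 11, 18 → 15 (alternating steps +7, −3, +7, −3, …).
N — ×5 each step: 1, 5, 25, 125, 625, 3125 → 15625.
So the next element is m=15/n=15625.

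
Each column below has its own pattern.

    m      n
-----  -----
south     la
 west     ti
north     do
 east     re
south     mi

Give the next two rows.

west  fa; north  sol

Column m goes south, west, north, east, south → west → north (repeats south → west → north → east).
Column n: runs through the solfège scale do→ti; la, ti, do, re, mi → fa → sol.
So the next two rows are west  fa and north  sol.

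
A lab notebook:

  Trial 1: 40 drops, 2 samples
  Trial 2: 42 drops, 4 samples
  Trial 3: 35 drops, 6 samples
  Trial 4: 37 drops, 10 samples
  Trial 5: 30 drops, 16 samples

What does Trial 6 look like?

Drops: alternating steps +2, −7, +2, −7, …, so 40, 42, 35, 37, 30 → 32.
Samples — each term is the sum of the two before it: 2, 4, 6, 10, 16 → 26.
So the next line is 32 drops, 26 samples.

32 drops, 26 samples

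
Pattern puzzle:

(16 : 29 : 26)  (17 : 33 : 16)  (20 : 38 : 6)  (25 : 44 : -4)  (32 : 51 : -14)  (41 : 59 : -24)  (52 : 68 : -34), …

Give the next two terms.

First slot goes 16, 17, 20, 25, 32, 41, 52 → 65 → 80 (differences are 1, 3, 5, … (increasing by 2 each time)).
For the second slot, differences are 4, 5, 6, … (increasing by 1 each time): 29, 33, 38, 44, 51, 59, 68 → 78 → 89.
Third slot: −10 each step, so 26, 16, 6, -4, -14, -24, -34 → -44 → -54.
So the next two terms are (65 : 78 : -44) and (80 : 89 : -54).

(65 : 78 : -44), (80 : 89 : -54)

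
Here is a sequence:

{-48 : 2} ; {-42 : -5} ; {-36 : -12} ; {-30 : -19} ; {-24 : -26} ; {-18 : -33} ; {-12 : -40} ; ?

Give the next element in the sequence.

First coordinate goes -48, -42, -36, -30, -24, -18, -12 → -6 (+6 each step).
Second coordinate goes 2, -5, -12, -19, -26, -33, -40 → -47 (−7 each step).
Combining the parts gives {-6 : -47}.

{-6 : -47}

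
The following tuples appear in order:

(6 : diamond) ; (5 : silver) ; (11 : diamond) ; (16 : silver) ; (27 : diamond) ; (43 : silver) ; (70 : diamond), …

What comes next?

First component: each term is the sum of the two before it; 6, 5, 11, 16, 27, 43, 70 → 113.
Rank: alternates diamond ↔ silver; diamond, silver, diamond, silver, diamond, silver, diamond → silver.
Combining the parts gives (113 : silver).

(113 : silver)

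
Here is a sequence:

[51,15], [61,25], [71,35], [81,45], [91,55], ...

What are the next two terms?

[101,65], [111,75]

First component: +10 each step, so 51, 61, 71, 81, 91 → 101 → 111.
Second component goes 15, 25, 35, 45, 55 → 65 → 75 (+10 each step).
So the next two terms are [101,65] and [111,75].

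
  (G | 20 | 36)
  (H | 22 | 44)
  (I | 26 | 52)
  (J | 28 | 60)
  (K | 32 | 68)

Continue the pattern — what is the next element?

(L | 34 | 76)

Letter goes G, H, I, J, K → L (letters move forward 1 place in the alphabet).
Second slot — alternating steps +2, +4, +2, +4, …: 20, 22, 26, 28, 32 → 34.
Third slot: +8 each step, so 36, 44, 52, 60, 68 → 76.
Putting it together: (L | 34 | 76).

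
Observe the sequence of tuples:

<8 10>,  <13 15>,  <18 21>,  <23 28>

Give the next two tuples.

First value — +5 each step: 8, 13, 18, 23 → 28 → 33.
Second value: differences are 5, 6, 7, … (increasing by 1 each time); 10, 15, 21, 28 → 36 → 45.
Putting the parts together: <28 36> and then <33 45>.

<28 36>, <33 45>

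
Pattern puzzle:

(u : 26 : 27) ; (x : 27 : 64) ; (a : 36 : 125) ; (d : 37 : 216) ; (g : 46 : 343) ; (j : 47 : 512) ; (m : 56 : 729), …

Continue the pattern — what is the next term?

(p : 57 : 1000)

Letter — letters move forward 3 places in the alphabet, wrapping Z→A: u, x, a, d, g, j, m → p.
For the second component, alternating steps +1, +9, +1, +9, …: 26, 27, 36, 37, 46, 47, 56 → 57.
For the third component, perfect cubes: 3³, 4³, 5³, …: 27, 64, 125, 216, 343, 512, 729 → 1000.
Combining the parts gives (p : 57 : 1000).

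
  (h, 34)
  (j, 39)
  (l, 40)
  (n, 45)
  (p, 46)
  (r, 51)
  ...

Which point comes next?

Letter: letters move forward 2 places in the alphabet; h, j, l, n, p, r → t.
Second part: alternating steps +5, +1, +5, +1, …, so 34, 39, 40, 45, 46, 51 → 52.
Combining the parts gives (t, 52).

(t, 52)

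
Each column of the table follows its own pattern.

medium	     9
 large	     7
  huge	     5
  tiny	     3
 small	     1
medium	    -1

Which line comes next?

large  -3

For the size, repeats medium → large → huge → tiny → small: medium, large, huge, tiny, small, medium → large.
Second component: −2 each step; 9, 7, 5, 3, 1, -1 → -3.
Putting it together: large  -3.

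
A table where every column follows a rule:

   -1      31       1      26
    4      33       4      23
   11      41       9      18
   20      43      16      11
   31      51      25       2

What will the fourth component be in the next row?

Third component: perfect squares: 1², 2², 3², …, so 1, 4, 9, 16, 25 → 36.
Fourth component goes 26, 23, 18, 11, 2 → -9 (together with the third component always sums to 27).

-9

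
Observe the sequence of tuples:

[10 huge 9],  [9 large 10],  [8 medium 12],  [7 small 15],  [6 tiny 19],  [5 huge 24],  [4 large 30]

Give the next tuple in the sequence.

First slot goes 10, 9, 8, 7, 6, 5, 4 → 3 (−1 each step).
Size: huge, large, medium, small, tiny, huge, large → medium (repeats huge → large → medium → small → tiny).
Third slot: differences are 1, 2, 3, … (increasing by 1 each time), so 9, 10, 12, 15, 19, 24, 30 → 37.
So the next tuple is [3 medium 37].

[3 medium 37]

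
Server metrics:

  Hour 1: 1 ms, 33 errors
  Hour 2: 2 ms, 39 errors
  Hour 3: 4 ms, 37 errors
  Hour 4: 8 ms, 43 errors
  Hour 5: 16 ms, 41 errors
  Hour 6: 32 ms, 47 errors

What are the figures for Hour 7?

Ms goes 1, 2, 4, 8, 16, 32 → 64 (×2 each step).
Errors: 33, 39, 37, 43, 41, 47 → 45 (alternating steps +6, −2, +6, −2, …).
Combining the parts gives 64 ms, 45 errors.

64 ms, 45 errors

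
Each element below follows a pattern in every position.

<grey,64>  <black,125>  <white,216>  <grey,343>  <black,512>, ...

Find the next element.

Shade: repeats grey → black → white, so grey, black, white, grey, black → white.
Second component: 64, 125, 216, 343, 512 → 729 (perfect cubes: 4³, 5³, 6³, …).
So the next element is <white,729>.

<white,729>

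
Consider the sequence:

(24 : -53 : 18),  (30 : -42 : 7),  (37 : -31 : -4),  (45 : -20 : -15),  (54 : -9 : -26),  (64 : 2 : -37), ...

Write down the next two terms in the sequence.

(75 : 13 : -48), (87 : 24 : -59)

First coordinate goes 24, 30, 37, 45, 54, 64 → 75 → 87 (differences are 6, 7, 8, … (increasing by 1 each time)).
For the second coordinate, +11 each step: -53, -42, -31, -20, -9, 2 → 13 → 24.
For the third coordinate, together with the second coordinate always sums to -35: 18, 7, -4, -15, -26, -37 → -48 → -59.
So the next two terms are (75 : 13 : -48) and (87 : 24 : -59).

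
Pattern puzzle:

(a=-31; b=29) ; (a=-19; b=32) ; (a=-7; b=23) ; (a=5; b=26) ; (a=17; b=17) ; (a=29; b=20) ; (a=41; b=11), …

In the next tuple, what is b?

B — alternating steps +3, −9, +3, −9, …: 29, 32, 23, 26, 17, 20, 11 → 14.

14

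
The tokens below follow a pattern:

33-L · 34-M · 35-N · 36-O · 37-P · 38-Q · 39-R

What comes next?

First component — +1 each step: 33, 34, 35, 36, 37, 38, 39 → 40.
Letter — letters move forward 1 place in the alphabet: L, M, N, O, P, Q, R → S.
Combining the parts gives 40-S.

40-S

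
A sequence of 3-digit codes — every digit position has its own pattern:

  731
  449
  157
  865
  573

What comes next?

281

For the first digit, −3 each step, mod 10: 7, 4, 1, 8, 5 → 2.
Second digit: +1 each step, mod 10; 3, 4, 5, 6, 7 → 8.
Third digit: 1, 9, 7, 5, 3 → 1 (−2 each step, mod 10).
Combining the parts gives 281.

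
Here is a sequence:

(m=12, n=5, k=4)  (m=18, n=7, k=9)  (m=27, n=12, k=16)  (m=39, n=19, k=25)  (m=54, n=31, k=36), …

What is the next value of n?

M: differences are 6, 9, 12, … (increasing by 3 each time), so 12, 18, 27, 39, 54 → 72.
N — each term is the sum of the two before it: 5, 7, 12, 19, 31 → 50.
For the k, perfect squares: 2², 3², 4², …: 4, 9, 16, 25, 36 → 49.

50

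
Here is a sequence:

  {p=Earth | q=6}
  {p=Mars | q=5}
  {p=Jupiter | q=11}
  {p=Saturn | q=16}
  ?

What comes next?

{p=Uranus | q=27}

P: runs through the planets Mercury→Neptune; Earth, Mars, Jupiter, Saturn → Uranus.
Q: 6, 5, 11, 16 → 27 (each term is the sum of the two before it).
Combining the parts gives {p=Uranus | q=27}.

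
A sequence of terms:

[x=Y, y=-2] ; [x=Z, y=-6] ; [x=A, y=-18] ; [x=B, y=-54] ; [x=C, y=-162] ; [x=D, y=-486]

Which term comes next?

[x=E, y=-1458]

X goes Y, Z, A, B, C, D → E (letters move forward 1 place in the alphabet, wrapping Z→A).
Y: -2, -6, -18, -54, -162, -486 → -1458 (×3 each step).
Putting it together: [x=E, y=-1458].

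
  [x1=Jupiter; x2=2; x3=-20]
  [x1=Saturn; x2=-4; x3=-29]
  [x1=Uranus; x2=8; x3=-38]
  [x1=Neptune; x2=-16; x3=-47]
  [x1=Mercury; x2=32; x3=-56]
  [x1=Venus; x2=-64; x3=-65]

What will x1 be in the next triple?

X1: runs through the planets Mercury→Neptune; Jupiter, Saturn, Uranus, Neptune, Mercury, Venus → Earth.

Earth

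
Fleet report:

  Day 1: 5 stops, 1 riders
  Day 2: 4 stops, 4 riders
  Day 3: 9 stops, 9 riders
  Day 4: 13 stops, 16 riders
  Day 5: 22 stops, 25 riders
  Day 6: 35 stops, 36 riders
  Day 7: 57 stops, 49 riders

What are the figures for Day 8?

Stops: each term is the sum of the two before it, so 5, 4, 9, 13, 22, 35, 57 → 92.
Riders — perfect squares: 1², 2², 3², …: 1, 4, 9, 16, 25, 36, 49 → 64.
Combining the parts gives 92 stops, 64 riders.

92 stops, 64 riders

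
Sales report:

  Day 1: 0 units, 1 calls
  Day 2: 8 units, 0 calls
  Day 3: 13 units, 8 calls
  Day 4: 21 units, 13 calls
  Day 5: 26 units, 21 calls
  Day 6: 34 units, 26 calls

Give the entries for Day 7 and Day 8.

39 units, 34 calls; 47 units, 39 calls

Units — alternating steps +8, +5, +8, +5, …: 0, 8, 13, 21, 26, 34 → 39 → 47.
Calls — always the previous value of the units: 1, 0, 8, 13, 21, 26 → 34 → 39.
So the next two lines are 39 units, 34 calls and 47 units, 39 calls.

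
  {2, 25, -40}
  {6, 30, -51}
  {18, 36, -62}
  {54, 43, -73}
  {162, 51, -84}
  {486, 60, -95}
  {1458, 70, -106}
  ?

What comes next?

First slot — ×3 each step: 2, 6, 18, 54, 162, 486, 1458 → 4374.
Second slot — differences are 5, 6, 7, … (increasing by 1 each time): 25, 30, 36, 43, 51, 60, 70 → 81.
Third slot: -40, -51, -62, -73, -84, -95, -106 → -117 (−11 each step).
So the next element is {4374, 81, -117}.

{4374, 81, -117}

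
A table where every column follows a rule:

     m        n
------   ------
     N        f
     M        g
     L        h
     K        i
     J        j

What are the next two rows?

I  k; H  l

Column m: letters move back 1 place in the alphabet; N, M, L, K, J → I → H.
Column n: letters move forward 1 place in the alphabet, so f, g, h, i, j → k → l.
So the next two rows are I  k and H  l.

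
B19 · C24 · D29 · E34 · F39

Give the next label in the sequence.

Letter — letters move forward 1 place in the alphabet: B, C, D, E, F → G.
For the second component, +5 each step: 19, 24, 29, 34, 39 → 44.
Putting it together: G44.

G44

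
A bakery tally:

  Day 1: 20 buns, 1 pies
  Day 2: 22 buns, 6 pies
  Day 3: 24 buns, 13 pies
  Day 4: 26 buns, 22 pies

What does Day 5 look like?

Buns: +2 each step; 20, 22, 24, 26 → 28.
Pies goes 1, 6, 13, 22 → 33 (differences are 5, 7, 9, … (increasing by 2 each time)).
Combining the parts gives 28 buns, 33 pies.

28 buns, 33 pies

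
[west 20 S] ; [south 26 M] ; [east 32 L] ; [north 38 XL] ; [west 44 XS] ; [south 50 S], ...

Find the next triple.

Direction — repeats west → south → east → north: west, south, east, north, west, south → east.
For the second part, +6 each step: 20, 26, 32, 38, 44, 50 → 56.
Size goes S, M, L, XL, XS, S → M (repeats S → M → L → XL → XS).
So the next triple is [east 56 M].

[east 56 M]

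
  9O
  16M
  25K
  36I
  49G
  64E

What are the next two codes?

First component: perfect squares: 3², 4², 5², …; 9, 16, 25, 36, 49, 64 → 81 → 100.
For the letter, letters move back 2 places in the alphabet: O, M, K, I, G, E → C → A.
So the next two codes are 81C and 100A.

81C then 100A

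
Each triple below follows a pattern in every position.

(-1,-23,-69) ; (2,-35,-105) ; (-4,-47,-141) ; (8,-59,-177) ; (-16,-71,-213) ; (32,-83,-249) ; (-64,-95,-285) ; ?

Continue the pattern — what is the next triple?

First coordinate: ×(-2) each step; -1, 2, -4, 8, -16, 32, -64 → 128.
Second coordinate goes -23, -35, -47, -59, -71, -83, -95 → -107 (−12 each step).
Third coordinate: always 3 × the second coordinate, so -69, -105, -141, -177, -213, -249, -285 → -321.
Combining the parts gives (128,-107,-321).

(128,-107,-321)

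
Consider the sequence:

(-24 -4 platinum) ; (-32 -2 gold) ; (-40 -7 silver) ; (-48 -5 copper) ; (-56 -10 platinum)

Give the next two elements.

(-64 -8 gold), (-72 -13 silver)

First part: −8 each step; -24, -32, -40, -48, -56 → -64 → -72.
For the second part, alternating steps +2, −5, +2, −5, …: -4, -2, -7, -5, -10 → -8 → -13.
Metal: repeats platinum → gold → silver → copper; platinum, gold, silver, copper, platinum → gold → silver.
Putting the parts together: (-64 -8 gold) and then (-72 -13 silver).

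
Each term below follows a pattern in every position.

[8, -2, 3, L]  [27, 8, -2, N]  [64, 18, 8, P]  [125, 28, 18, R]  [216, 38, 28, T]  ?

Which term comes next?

First coordinate — perfect cubes: 2³, 3³, 4³, …: 8, 27, 64, 125, 216 → 343.
For the second coordinate, +10 each step: -2, 8, 18, 28, 38 → 48.
Third coordinate: 3, -2, 8, 18, 28 → 38 (always the previous value of the second coordinate).
For the letter, letters move forward 2 places in the alphabet: L, N, P, R, T → V.
Putting it together: [343, 48, 38, V].

[343, 48, 38, V]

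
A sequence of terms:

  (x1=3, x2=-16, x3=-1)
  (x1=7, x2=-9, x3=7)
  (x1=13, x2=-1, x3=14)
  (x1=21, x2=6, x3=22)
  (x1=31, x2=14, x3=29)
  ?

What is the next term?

(x1=43, x2=21, x3=37)

X1: 3, 7, 13, 21, 31 → 43 (differences are 4, 6, 8, … (increasing by 2 each time)).
X2: -16, -9, -1, 6, 14 → 21 (alternating steps +7, +8, +7, +8, …).
X3: alternating steps +8, +7, +8, +7, …, so -1, 7, 14, 22, 29 → 37.
Putting it together: (x1=43, x2=21, x3=37).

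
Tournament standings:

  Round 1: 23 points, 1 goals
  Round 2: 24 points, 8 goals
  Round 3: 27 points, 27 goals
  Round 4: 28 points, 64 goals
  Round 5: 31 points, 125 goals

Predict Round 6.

Points — alternating steps +1, +3, +1, +3, …: 23, 24, 27, 28, 31 → 32.
Goals: perfect cubes: 1³, 2³, 3³, …; 1, 8, 27, 64, 125 → 216.
Combining the parts gives 32 points, 216 goals.

32 points, 216 goals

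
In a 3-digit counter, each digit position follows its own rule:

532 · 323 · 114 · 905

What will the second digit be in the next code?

9

For the first digit, −2 each step, mod 10: 5, 3, 1, 9 → 7.
Second digit: −1 each step, mod 10; 3, 2, 1, 0 → 9.
Third digit: +1 each step, mod 10, so 2, 3, 4, 5 → 6.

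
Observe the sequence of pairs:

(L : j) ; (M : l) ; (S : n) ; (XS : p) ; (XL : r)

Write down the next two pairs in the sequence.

For the size, runs backward through clothing sizes XS→XL: L, M, S, XS, XL → L → M.
Letter goes j, l, n, p, r → t → v (letters move forward 2 places in the alphabet).
So the next two pairs are (L : t) and (M : v).

(L : t), (M : v)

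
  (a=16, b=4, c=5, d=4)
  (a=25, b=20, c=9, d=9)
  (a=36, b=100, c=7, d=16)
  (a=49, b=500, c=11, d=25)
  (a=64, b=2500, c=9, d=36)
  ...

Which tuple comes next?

A: perfect squares: 4², 5², 6², …; 16, 25, 36, 49, 64 → 81.
B — ×5 each step: 4, 20, 100, 500, 2500 → 12500.
C: alternating steps +4, −2, +4, −2, …, so 5, 9, 7, 11, 9 → 13.
For the d, perfect squares: 2², 3², 4², …: 4, 9, 16, 25, 36 → 49.
Combining the parts gives (a=81, b=12500, c=13, d=49).

(a=81, b=12500, c=13, d=49)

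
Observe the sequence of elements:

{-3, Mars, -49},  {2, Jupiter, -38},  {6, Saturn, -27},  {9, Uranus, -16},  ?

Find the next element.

{11, Neptune, -5}

For the first component, differences are 5, 4, 3, … (decreasing by 1 each time): -3, 2, 6, 9 → 11.
Planet goes Mars, Jupiter, Saturn, Uranus → Neptune (runs through the planets Mercury→Neptune).
Third component goes -49, -38, -27, -16 → -5 (+11 each step).
So the next element is {11, Neptune, -5}.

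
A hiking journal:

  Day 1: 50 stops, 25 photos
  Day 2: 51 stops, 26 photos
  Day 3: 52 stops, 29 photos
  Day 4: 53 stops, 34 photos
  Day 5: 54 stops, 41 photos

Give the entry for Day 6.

55 stops, 50 photos

Stops: 50, 51, 52, 53, 54 → 55 (+1 each step).
Photos: differences are 1, 3, 5, … (increasing by 2 each time), so 25, 26, 29, 34, 41 → 50.
Putting it together: 55 stops, 50 photos.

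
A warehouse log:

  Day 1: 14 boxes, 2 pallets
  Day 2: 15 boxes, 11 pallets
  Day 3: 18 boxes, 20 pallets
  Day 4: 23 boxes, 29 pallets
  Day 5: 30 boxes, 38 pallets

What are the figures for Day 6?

Boxes goes 14, 15, 18, 23, 30 → 39 (differences are 1, 3, 5, … (increasing by 2 each time)).
Pallets goes 2, 11, 20, 29, 38 → 47 (+9 each step).
Combining the parts gives 39 boxes, 47 pallets.

39 boxes, 47 pallets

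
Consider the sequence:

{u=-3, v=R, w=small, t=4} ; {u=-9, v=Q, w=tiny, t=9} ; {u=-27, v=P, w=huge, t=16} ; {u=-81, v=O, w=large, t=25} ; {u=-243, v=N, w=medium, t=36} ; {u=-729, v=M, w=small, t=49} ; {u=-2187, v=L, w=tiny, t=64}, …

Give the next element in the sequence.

U: ×3 each step, so -3, -9, -27, -81, -243, -729, -2187 → -6561.
V: letters move back 1 place in the alphabet, so R, Q, P, O, N, M, L → K.
W: repeats small → tiny → huge → large → medium, so small, tiny, huge, large, medium, small, tiny → huge.
For the t, perfect squares: 2², 3², 4², …: 4, 9, 16, 25, 36, 49, 64 → 81.
Combining the parts gives {u=-6561, v=K, w=huge, t=81}.

{u=-6561, v=K, w=huge, t=81}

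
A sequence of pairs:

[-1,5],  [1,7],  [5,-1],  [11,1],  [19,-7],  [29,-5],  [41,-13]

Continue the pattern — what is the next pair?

First coordinate goes -1, 1, 5, 11, 19, 29, 41 → 55 (differences are 2, 4, 6, … (increasing by 2 each time)).
For the second coordinate, alternating steps +2, −8, +2, −8, …: 5, 7, -1, 1, -7, -5, -13 → -11.
So the next pair is [55,-11].

[55,-11]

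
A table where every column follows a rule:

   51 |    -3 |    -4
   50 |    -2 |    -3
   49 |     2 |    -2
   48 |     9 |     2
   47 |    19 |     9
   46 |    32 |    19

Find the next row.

First component goes 51, 50, 49, 48, 47, 46 → 45 (−1 each step).
Second component: differences are 1, 4, 7, … (increasing by 3 each time); -3, -2, 2, 9, 19, 32 → 48.
Third component: -4, -3, -2, 2, 9, 19 → 32 (always the previous value of the second component).
Putting it together: 45  48  32.

45  48  32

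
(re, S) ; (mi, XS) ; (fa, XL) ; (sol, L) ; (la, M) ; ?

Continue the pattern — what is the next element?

Note — runs through the solfège scale do→ti: re, mi, fa, sol, la → ti.
Size — runs backward through clothing sizes XS→XL: S, XS, XL, L, M → S.
So the next element is (ti, S).

(ti, S)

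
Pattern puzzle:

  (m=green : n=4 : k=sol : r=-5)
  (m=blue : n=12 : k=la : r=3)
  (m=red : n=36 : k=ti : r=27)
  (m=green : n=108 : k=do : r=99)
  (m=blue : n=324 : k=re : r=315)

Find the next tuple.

(m=red : n=972 : k=mi : r=963)

For the m, repeats green → blue → red: green, blue, red, green, blue → red.
N — ×3 each step: 4, 12, 36, 108, 324 → 972.
For the k, runs through the solfège scale do→ti: sol, la, ti, do, re → mi.
R: always 9 less than the n; -5, 3, 27, 99, 315 → 963.
So the next tuple is (m=red : n=972 : k=mi : r=963).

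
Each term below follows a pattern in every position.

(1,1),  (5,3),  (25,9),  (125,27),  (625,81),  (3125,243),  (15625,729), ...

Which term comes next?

(78125,2187)

First part: ×5 each step, so 1, 5, 25, 125, 625, 3125, 15625 → 78125.
Second part goes 1, 3, 9, 27, 81, 243, 729 → 2187 (×3 each step).
Putting it together: (78125,2187).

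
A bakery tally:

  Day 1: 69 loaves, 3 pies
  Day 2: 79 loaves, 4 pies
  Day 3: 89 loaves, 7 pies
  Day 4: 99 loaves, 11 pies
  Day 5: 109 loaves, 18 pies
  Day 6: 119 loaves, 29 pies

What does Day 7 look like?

129 loaves, 47 pies

Loaves: +10 each step, so 69, 79, 89, 99, 109, 119 → 129.
Pies: 3, 4, 7, 11, 18, 29 → 47 (each term is the sum of the two before it).
Putting it together: 129 loaves, 47 pies.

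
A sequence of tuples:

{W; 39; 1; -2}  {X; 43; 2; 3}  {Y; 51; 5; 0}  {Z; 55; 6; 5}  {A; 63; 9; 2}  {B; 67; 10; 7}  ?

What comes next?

Letter: letters move forward 1 place in the alphabet, wrapping Z→A; W, X, Y, Z, A, B → C.
Second part: 39, 43, 51, 55, 63, 67 → 75 (alternating steps +4, +8, +4, +8, …).
For the third part, alternating steps +1, +3, +1, +3, …: 1, 2, 5, 6, 9, 10 → 13.
Fourth part: alternating steps +5, −3, +5, −3, …, so -2, 3, 0, 5, 2, 7 → 4.
Combining the parts gives {C; 75; 13; 4}.

{C; 75; 13; 4}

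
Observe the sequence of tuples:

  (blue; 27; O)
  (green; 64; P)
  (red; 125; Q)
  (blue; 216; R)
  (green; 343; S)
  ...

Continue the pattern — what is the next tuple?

(red; 512; T)

For the colour, repeats blue → green → red: blue, green, red, blue, green → red.
Second part — perfect cubes: 3³, 4³, 5³, …: 27, 64, 125, 216, 343 → 512.
Letter: O, P, Q, R, S → T (letters move forward 1 place in the alphabet).
Putting it together: (red; 512; T).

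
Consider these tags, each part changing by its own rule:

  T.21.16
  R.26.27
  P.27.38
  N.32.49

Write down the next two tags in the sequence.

Letter goes T, R, P, N → L → J (letters move back 2 places in the alphabet).
Second component — alternating steps +5, +1, +5, +1, …: 21, 26, 27, 32 → 33 → 38.
Third component goes 16, 27, 38, 49 → 60 → 71 (+11 each step).
Putting the parts together: L.33.60 and then J.38.71.

L.33.60 then J.38.71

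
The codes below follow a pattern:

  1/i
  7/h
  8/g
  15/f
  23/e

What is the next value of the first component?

38

First component goes 1, 7, 8, 15, 23 → 38 (each term is the sum of the two before it).
Letter — letters move back 1 place in the alphabet: i, h, g, f, e → d.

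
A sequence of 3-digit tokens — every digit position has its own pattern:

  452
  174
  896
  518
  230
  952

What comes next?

674

First digit: 4, 1, 8, 5, 2, 9 → 6 (−3 each step, mod 10).
For the second digit, +2 each step, mod 10: 5, 7, 9, 1, 3, 5 → 7.
Third digit — +2 each step, mod 10: 2, 4, 6, 8, 0, 2 → 4.
Putting it together: 674.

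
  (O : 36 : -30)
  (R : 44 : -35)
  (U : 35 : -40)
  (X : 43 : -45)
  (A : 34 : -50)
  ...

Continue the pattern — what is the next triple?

(D : 42 : -55)

Letter goes O, R, U, X, A → D (letters move forward 3 places in the alphabet, wrapping Z→A).
Second entry — alternating steps +8, −9, +8, −9, …: 36, 44, 35, 43, 34 → 42.
Third entry: −5 each step; -30, -35, -40, -45, -50 → -55.
Putting it together: (D : 42 : -55).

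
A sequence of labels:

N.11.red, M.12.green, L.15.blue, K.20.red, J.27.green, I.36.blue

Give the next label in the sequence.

H.47.red

Letter — letters move back 1 place in the alphabet: N, M, L, K, J, I → H.
Second component: differences are 1, 3, 5, … (increasing by 2 each time); 11, 12, 15, 20, 27, 36 → 47.
Colour: repeats red → green → blue; red, green, blue, red, green, blue → red.
Putting it together: H.47.red.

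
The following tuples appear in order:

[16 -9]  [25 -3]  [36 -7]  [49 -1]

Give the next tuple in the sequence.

[64 -5]

First coordinate: perfect squares: 4², 5², 6², …, so 16, 25, 36, 49 → 64.
Second coordinate goes -9, -3, -7, -1 → -5 (alternating steps +6, −4, +6, −4, …).
Putting it together: [64 -5].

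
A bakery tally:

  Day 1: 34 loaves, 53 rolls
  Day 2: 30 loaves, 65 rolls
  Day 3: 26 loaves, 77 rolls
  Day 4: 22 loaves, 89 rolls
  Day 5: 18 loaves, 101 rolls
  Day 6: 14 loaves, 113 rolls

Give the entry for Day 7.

10 loaves, 125 rolls

Loaves goes 34, 30, 26, 22, 18, 14 → 10 (−4 each step).
Rolls goes 53, 65, 77, 89, 101, 113 → 125 (+12 each step).
So the next record is 10 loaves, 125 rolls.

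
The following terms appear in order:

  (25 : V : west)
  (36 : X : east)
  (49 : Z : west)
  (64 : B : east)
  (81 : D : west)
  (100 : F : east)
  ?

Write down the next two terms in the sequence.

For the first slot, perfect squares: 5², 6², 7², …: 25, 36, 49, 64, 81, 100 → 121 → 144.
Letter — letters move forward 2 places in the alphabet, wrapping Z→A: V, X, Z, B, D, F → H → J.
Direction goes west, east, west, east, west, east → west → east (alternates west ↔ east).
So the next two terms are (121 : H : west) and (144 : J : east).

(121 : H : west), (144 : J : east)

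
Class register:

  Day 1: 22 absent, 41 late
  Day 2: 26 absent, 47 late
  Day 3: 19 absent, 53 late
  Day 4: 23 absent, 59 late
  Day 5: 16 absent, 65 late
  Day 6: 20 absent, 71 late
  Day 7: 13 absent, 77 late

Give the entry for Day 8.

17 absent, 83 late

Absent: alternating steps +4, −7, +4, −7, …, so 22, 26, 19, 23, 16, 20, 13 → 17.
Late: 41, 47, 53, 59, 65, 71, 77 → 83 (+6 each step).
So the next record is 17 absent, 83 late.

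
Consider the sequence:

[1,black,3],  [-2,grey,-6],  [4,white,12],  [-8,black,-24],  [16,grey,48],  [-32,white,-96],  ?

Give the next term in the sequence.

[64,black,192]

First component: 1, -2, 4, -8, 16, -32 → 64 (×(-2) each step).
Shade goes black, grey, white, black, grey, white → black (repeats black → grey → white).
For the third component, always 3 × the first component: 3, -6, 12, -24, 48, -96 → 192.
So the next term is [64,black,192].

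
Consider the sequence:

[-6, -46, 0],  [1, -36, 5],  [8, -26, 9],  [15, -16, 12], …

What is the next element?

First entry — +7 each step: -6, 1, 8, 15 → 22.
Second entry goes -46, -36, -26, -16 → -6 (+10 each step).
Third entry: differences are 5, 4, 3, … (decreasing by 1 each time), so 0, 5, 9, 12 → 14.
Combining the parts gives [22, -6, 14].

[22, -6, 14]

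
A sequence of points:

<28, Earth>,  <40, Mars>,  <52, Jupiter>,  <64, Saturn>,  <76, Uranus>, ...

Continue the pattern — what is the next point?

For the first part, +12 each step: 28, 40, 52, 64, 76 → 88.
Planet: runs through the planets Mercury→Neptune; Earth, Mars, Jupiter, Saturn, Uranus → Neptune.
So the next point is <88, Neptune>.

<88, Neptune>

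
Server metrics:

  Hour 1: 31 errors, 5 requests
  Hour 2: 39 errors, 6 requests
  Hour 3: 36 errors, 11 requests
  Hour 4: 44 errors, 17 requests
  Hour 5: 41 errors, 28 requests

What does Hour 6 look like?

Errors — alternating steps +8, −3, +8, −3, …: 31, 39, 36, 44, 41 → 49.
Requests: each term is the sum of the two before it; 5, 6, 11, 17, 28 → 45.
Putting it together: 49 errors, 45 requests.

49 errors, 45 requests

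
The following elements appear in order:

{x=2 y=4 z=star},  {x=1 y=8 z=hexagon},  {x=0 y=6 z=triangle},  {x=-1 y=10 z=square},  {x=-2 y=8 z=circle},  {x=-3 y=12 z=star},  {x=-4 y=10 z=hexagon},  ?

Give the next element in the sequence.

X — −1 each step: 2, 1, 0, -1, -2, -3, -4 → -5.
Y goes 4, 8, 6, 10, 8, 12, 10 → 14 (alternating steps +4, −2, +4, −2, …).
Z — repeats star → hexagon → triangle → square → circle: star, hexagon, triangle, square, circle, star, hexagon → triangle.
So the next element is {x=-5 y=14 z=triangle}.

{x=-5 y=14 z=triangle}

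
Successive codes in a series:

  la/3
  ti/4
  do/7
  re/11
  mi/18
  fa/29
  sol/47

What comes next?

Note: la, ti, do, re, mi, fa, sol → la (runs through the solfège scale do→ti).
Second component: 3, 4, 7, 11, 18, 29, 47 → 76 (each term is the sum of the two before it).
Putting it together: la/76.

la/76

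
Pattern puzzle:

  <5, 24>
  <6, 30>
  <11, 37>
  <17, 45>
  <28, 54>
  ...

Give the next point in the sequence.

First value: 5, 6, 11, 17, 28 → 45 (each term is the sum of the two before it).
Second value: differences are 6, 7, 8, … (increasing by 1 each time), so 24, 30, 37, 45, 54 → 64.
Putting it together: <45, 64>.

<45, 64>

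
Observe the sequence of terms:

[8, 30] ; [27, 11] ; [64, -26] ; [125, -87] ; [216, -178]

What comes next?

[343, -305]

First component: 8, 27, 64, 125, 216 → 343 (perfect cubes: 2³, 3³, 4³, …).
Second component goes 30, 11, -26, -87, -178 → -305 (together with the first component always sums to 38).
Combining the parts gives [343, -305].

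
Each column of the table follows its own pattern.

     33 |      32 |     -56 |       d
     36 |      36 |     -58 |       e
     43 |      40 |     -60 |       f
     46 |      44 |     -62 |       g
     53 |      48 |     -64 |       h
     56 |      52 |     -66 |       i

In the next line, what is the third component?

-68

First component: alternating steps +3, +7, +3, +7, …, so 33, 36, 43, 46, 53, 56 → 63.
Second component — +4 each step: 32, 36, 40, 44, 48, 52 → 56.
Third component: −2 each step; -56, -58, -60, -62, -64, -66 → -68.
Letter: letters move forward 1 place in the alphabet, so d, e, f, g, h, i → j.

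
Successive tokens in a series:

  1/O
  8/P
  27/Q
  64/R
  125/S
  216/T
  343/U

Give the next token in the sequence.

First component goes 1, 8, 27, 64, 125, 216, 343 → 512 (perfect cubes: 1³, 2³, 3³, …).
For the letter, letters move forward 1 place in the alphabet: O, P, Q, R, S, T, U → V.
So the next token is 512/V.

512/V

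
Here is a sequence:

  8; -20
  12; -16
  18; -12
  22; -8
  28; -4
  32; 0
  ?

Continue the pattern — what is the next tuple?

First value: alternating steps +4, +6, +4, +6, …; 8, 12, 18, 22, 28, 32 → 38.
For the second value, +4 each step: -20, -16, -12, -8, -4, 0 → 4.
So the next tuple is 38; 4.

38; 4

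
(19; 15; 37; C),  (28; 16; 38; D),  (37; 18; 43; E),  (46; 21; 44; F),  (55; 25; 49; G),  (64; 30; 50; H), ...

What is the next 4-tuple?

(73; 36; 55; I)

First slot: 19, 28, 37, 46, 55, 64 → 73 (+9 each step).
Second slot: 15, 16, 18, 21, 25, 30 → 36 (differences are 1, 2, 3, … (increasing by 1 each time)).
Third slot — alternating steps +1, +5, +1, +5, …: 37, 38, 43, 44, 49, 50 → 55.
Letter: letters move forward 1 place in the alphabet, so C, D, E, F, G, H → I.
So the next 4-tuple is (73; 36; 55; I).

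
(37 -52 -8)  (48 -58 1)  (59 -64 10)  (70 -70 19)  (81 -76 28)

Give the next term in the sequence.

For the first value, +11 each step: 37, 48, 59, 70, 81 → 92.
Second value — −6 each step: -52, -58, -64, -70, -76 → -82.
For the third value, +9 each step: -8, 1, 10, 19, 28 → 37.
Putting it together: (92 -82 37).

(92 -82 37)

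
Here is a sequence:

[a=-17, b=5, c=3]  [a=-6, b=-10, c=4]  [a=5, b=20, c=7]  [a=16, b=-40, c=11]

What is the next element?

[a=27, b=80, c=18]

A: +11 each step; -17, -6, 5, 16 → 27.
B — ×(-2) each step: 5, -10, 20, -40 → 80.
C — each term is the sum of the two before it: 3, 4, 7, 11 → 18.
So the next element is [a=27, b=80, c=18].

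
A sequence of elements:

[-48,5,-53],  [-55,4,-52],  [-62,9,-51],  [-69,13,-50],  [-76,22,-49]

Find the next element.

[-83,35,-48]

First entry: -48, -55, -62, -69, -76 → -83 (−7 each step).
For the second entry, each term is the sum of the two before it: 5, 4, 9, 13, 22 → 35.
Third entry: -53, -52, -51, -50, -49 → -48 (+1 each step).
Combining the parts gives [-83,35,-48].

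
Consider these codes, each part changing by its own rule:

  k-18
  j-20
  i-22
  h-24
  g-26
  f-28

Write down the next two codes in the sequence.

e-30, d-32

Letter — letters move back 1 place in the alphabet: k, j, i, h, g, f → e → d.
Second component: +2 each step, so 18, 20, 22, 24, 26, 28 → 30 → 32.
So the next two codes are e-30 and d-32.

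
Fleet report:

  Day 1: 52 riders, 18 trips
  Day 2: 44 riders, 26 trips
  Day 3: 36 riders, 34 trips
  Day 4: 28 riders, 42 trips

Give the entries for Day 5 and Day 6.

20 riders, 50 trips; 12 riders, 58 trips

Riders — −8 each step: 52, 44, 36, 28 → 20 → 12.
Trips — +8 each step: 18, 26, 34, 42 → 50 → 58.
Putting the parts together: 20 riders, 50 trips and then 12 riders, 58 trips.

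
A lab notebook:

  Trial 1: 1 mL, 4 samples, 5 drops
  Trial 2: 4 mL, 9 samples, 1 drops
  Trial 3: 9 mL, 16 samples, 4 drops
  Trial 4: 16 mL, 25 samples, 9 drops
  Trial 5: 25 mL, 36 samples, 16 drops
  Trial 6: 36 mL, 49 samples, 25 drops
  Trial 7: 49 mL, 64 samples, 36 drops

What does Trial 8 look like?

64 mL, 81 samples, 49 drops

ML: 1, 4, 9, 16, 25, 36, 49 → 64 (perfect squares: 1², 2², 3², …).
Samples: perfect squares: 2², 3², 4², …, so 4, 9, 16, 25, 36, 49, 64 → 81.
For the drops, always the previous value of the mL: 5, 1, 4, 9, 16, 25, 36 → 49.
Putting it together: 64 mL, 81 samples, 49 drops.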